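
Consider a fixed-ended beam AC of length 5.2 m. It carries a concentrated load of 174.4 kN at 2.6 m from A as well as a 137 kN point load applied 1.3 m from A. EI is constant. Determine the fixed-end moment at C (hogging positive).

M_C = 146.8 kN·m

Take the two fixed-end moments M_A, M_C as redundants; the released structure is the simple span AC.
Simple-span end rotations at A and C under the given loads:
  at A: point load 174.4 at a = 2.6: Pab(L + b)/(6LEI) = 294.7/EI
  at C: point load 174.4 at a = 2.6: Pab(L + a)/(6LEI) = 294.7/EI
  at A: point load 137 at a = 1.3: Pab(L + b)/(6LEI) = 202.6/EI
  at C: point load 137 at a = 1.3: Pab(L + a)/(6LEI) = 144.7/EI
  θ_A0 = 497.3/EI,  θ_C0 = 439.4/EI
Flexibility coefficients: a unit moment at one end gives L/(3EI) there and L/(6EI) at the far end, so f₁₁ = f₂₂ = 1.733/EI and f₁₂ = f₂₁ = 0.8667/EI.
Compatibility — zero rotation at each built-in end:
  1.733 M_A + 0.8667 M_C = 497.3
  0.8667 M_A + 1.733 M_C = 439.4
Solving the pair gives M_A = 213.5 kN·m and M_C = 146.8 kN·m (hogging).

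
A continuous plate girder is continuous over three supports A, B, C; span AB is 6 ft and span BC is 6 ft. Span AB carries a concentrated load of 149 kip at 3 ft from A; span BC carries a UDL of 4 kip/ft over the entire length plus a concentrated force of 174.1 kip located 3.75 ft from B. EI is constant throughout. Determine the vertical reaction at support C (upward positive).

Take M_B as the redundant. Released structure: two simple spans AB and BC with a hinge at B.
Discontinuity in slope at B on the released structure — sum the simple-span end rotations:
  span AB: point load 149 at a = 3: Pab(L + a)/(6LEI) = 335.2/EI
  span BC: UDL 4: wL³/(24EI) = 36/EI
  span BC: point load 174.1 at a = 3.75: Pab(L + b)/(6LEI) = 336.6/EI
  relative rotation θ_0 = (335.2 + 372.6)/EI = 707.9/EI
A unit hogging moment at B produces rotation L₁/(3EI) + L₂/(3EI) = 4/EI.
Slope continuity at B: θ_0 = M_B·4/EI, so M_B = 707.9/4 = 177 kip·ft (hogging).
Span BC, ΣM about C: R_B^{BC}·6 = 463.7 + 177, so R_B^{BC} = 106.8 kip and R_C = 198.1 − 106.8 = 91.32 kip.

R_C = 91.32 kip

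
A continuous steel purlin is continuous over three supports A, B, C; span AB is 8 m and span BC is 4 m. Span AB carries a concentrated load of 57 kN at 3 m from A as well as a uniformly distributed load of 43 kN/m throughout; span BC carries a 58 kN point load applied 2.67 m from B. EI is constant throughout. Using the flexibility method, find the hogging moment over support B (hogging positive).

Release continuity at B by inserting a hinge; the redundant is the internal moment M_B. The primary structure is two simply-supported spans AB and BC.
End slopes at the hinge B, treating each span as simply supported:
  span AB: point load 57 at a = 3: Pab(L + a)/(6LEI) = 195.9/EI
  span AB: UDL 43: wL³/(24EI) = 917.3/EI
  span BC: point load 58 at a = 2.67: Pab(L + b)/(6LEI) = 45.74/EI
  relative rotation θ_0 = (1113 + 45.74)/EI = 1159/EI
A unit hogging moment at B produces rotation L₁/(3EI) + L₂/(3EI) = 4/EI.
Slope continuity at B: θ_0 = M_B·4/EI, so M_B = 1159/4 = 289.8 kN·m (hogging).

M_B = 289.8 kN·m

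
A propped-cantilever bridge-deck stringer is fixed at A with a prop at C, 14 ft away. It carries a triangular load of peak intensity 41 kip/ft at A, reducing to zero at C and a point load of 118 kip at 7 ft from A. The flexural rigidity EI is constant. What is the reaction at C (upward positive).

Choose R_C as the redundant. The primary structure is the cantilever fixed at A.
Free-end deflection of the primary structure under the applied loading (downward +):
  triangular load, peak 41 at the fixed end: w₀L⁴/(30EI) = 52502/EI
  point load 118 at a = 7: Pa²(3L − a)/(6EI) = 33728/EI
  δ_0 = 86230/EI
Flexibility coefficient — unit upward force at C: δ_{CC} = L³/(3EI) = 914.7/EI.
Compatibility at C: δ_0 − R_C·δ_{CC} = 0, so R_C = 86230/914.7 = 94.28 kip.

R_C = 94.28 kip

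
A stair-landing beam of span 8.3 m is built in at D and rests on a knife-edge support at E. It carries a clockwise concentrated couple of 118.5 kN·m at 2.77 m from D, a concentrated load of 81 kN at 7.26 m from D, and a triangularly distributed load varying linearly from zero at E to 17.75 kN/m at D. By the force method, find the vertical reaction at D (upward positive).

Release the roller at E. Primary structure: cantilever fixed at D.
Downward deflection at the released point E due to the loads:
  clockwise couple 118.5 at a = 2.77: M₀a(2L − a)/(2EI) = 2270/EI
  point load 81 at a = 7.26: Pa²(3L − a)/(6EI) = 12552/EI
  triangular load, peak 17.75 at the fixed end: w₀L⁴/(30EI) = 2808/EI
  δ_0 = 17630/EI
Tip deflection under a unit load at E: L³/(3EI) = 190.6/EI.
Compatibility at E: δ_0 − R_E·δ_{EE} = 0, so R_E = 17630/190.6 = 92.5 kN.
Vertical equilibrium: R_D = ΣP − R_E = 154.7 − 92.5 = 62.17 kN.

R_D = 62.17 kN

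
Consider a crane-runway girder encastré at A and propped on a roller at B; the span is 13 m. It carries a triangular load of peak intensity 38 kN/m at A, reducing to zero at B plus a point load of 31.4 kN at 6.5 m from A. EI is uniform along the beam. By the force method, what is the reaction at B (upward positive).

Remove the prop at B; the released (primary) structure is a cantilever built in at A.
Downward deflection at the released point B due to the loads:
  triangular load, peak 38 at the fixed end: w₀L⁴/(30EI) = 36177/EI
  point load 31.4 at a = 6.5: Pa²(3L − a)/(6EI) = 7186/EI
  δ_0 = 43363/EI
Tip deflection under a unit load at B: L³/(3EI) = 732.3/EI.
The prop prevents deflection at B: R_B = δ_0/δ_{BB} = 43363/732.3 = 59.21 kN.

R_B = 59.21 kN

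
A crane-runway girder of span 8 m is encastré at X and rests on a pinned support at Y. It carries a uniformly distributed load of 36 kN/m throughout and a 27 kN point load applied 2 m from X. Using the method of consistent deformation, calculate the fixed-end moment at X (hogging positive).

M_X = 323.4 kN·m

Release the roller at Y. Primary structure: cantilever fixed at X.
Primary-structure tip deflection at Y by superposition:
  UDL 36: wL⁴/(8EI) = 18432/EI
  point load 27 at a = 2: Pa²(3L − a)/(6EI) = 396/EI
  δ_0 = 18828/EI
Tip deflection under a unit load at Y: L³/(3EI) = 170.7/EI.
The prop prevents deflection at Y: R_Y = δ_0/δ_{YY} = 18828/170.7 = 110.3 kN.
Moment equilibrium about X: M_X = Σ(load moments about X) − R_Y·L = 1206 − 110.3×8 = 323.4 kN·m.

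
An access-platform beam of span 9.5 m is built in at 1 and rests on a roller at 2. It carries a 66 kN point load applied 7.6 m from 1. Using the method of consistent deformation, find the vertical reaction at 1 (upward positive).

Remove the prop at 2; the released (primary) structure is a cantilever built in at 1.
Deflection at 2 on the released cantilever, summing each load's contribution:
  point load 66 at a = 7.6: Pa²(3L − a)/(6EI) = 13279/EI
Flexibility coefficient — unit upward force at 2: δ_{22} = L³/(3EI) = 285.8/EI.
Compatibility at 2: δ_0 − R_2·δ_{22} = 0, so R_2 = 13279/285.8 = 46.46 kN.
Vertical equilibrium: R_1 = ΣP − R_2 = 66 − 46.46 = 19.54 kN.

R_1 = 19.54 kN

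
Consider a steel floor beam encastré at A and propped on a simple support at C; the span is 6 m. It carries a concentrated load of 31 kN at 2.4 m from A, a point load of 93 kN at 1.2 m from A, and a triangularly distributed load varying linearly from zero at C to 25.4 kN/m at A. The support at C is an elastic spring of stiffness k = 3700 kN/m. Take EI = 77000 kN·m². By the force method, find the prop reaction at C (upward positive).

Release the roller at C. Primary structure: cantilever fixed at A.
Downward deflection at the released point C due to the loads:
  point load 31 at a = 2.4: Pa²(3L − a)/(6EI) = 464.3/EI
  point load 93 at a = 1.2: Pa²(3L − a)/(6EI) = 375/EI
  triangular load, peak 25.4 at the fixed end: w₀L⁴/(30EI) = 1097/EI
  δ_0 = 1937/EI
Flexibility coefficient — unit upward force at C: δ_{CC} = L³/(3EI) = 72/EI.
With EI = 77000 kN·m²: δ_0 = 0.02515 m and δ_{CC} = 0.000935 m/kN.
Compatibility — the spring shortens by R_C/k under the reaction it provides: δ_0 − R_C·δ_{CC} = R_C/k. With 1/k = 0.00027 m/kN, R_C = δ_0 / (δ_{CC} + 1/k) = 0.02515 / (0.000935 + 0.00027) = 20.87 kN.

R_C = 20.87 kN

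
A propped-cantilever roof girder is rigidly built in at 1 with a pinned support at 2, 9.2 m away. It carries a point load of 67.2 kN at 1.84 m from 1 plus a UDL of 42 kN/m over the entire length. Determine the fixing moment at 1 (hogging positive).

Choose R_2 as the redundant. The primary structure is the cantilever fixed at 1.
Deflection at 2 on the released cantilever, summing each load's contribution:
  point load 67.2 at a = 1.84: Pa²(3L − a)/(6EI) = 976.8/EI
  UDL 42: wL⁴/(8EI) = 37611/EI
  δ_0 = 38587/EI
Tip deflection under a unit load at 2: L³/(3EI) = 259.6/EI.
The prop prevents deflection at 2: R_2 = δ_0/δ_{22} = 38587/259.6 = 148.7 kN.
Moment equilibrium about 1: M_1 = Σ(load moments about 1) − R_2·L = 1901 − 148.7×9.2 = 533.4 kN·m.

M_1 = 533.4 kN·m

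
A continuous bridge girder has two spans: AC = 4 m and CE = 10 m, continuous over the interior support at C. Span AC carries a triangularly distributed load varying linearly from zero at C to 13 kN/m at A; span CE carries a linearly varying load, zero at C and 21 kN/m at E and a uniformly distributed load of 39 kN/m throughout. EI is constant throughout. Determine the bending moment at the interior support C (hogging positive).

M_C = 439.2 kN·m

Take M_C as the redundant. Released structure: two simple spans AC and CE with a hinge at C.
End slopes at the hinge C, treating each span as simply supported:
  span AC: triangular load, peak 13: 7w₀L³/(360EI) = 16.18/EI
  span CE: triangular load, peak 21: 7w₀L³/(360EI) = 408.3/EI
  span CE: UDL 39: wL³/(24EI) = 1625/EI
  relative rotation θ_0 = (16.18 + 2033)/EI = 2050/EI
A unit hogging moment at C produces rotation L₁/(3EI) + L₂/(3EI) = 4.667/EI.
Compatibility: M_C·(L₁+L₂)/(3EI) = θ_0, giving M_C = 439.2 kN·m (hogging).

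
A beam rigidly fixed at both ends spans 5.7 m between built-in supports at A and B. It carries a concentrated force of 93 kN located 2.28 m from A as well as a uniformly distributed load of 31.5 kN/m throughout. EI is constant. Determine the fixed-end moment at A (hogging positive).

M_A = 161.6 kN·m

Take the two fixed-end moments M_A, M_B as redundants; the released structure is the simple span AB.
Simple-span end rotations at A and B under the given loads:
  at A: point load 93 at a = 2.28: Pab(L + b)/(6LEI) = 193.4/EI
  at B: point load 93 at a = 2.28: Pab(L + a)/(6LEI) = 169.2/EI
  at A: UDL 31.5: wL³/(24EI) = 243.1/EI
  at B: UDL 31.5: wL³/(24EI) = 243.1/EI
  θ_A0 = 436.4/EI,  θ_B0 = 412.3/EI
Flexibility coefficients: a unit moment at one end gives L/(3EI) there and L/(6EI) at the far end, so f₁₁ = f₂₂ = 1.9/EI and f₁₂ = f₂₁ = 0.95/EI.
Compatibility — zero rotation at each built-in end:
  1.9 M_A + 0.95 M_B = 436.4
  0.95 M_A + 1.9 M_B = 412.3
Solving the pair gives M_A = 161.6 kN·m and M_B = 136.2 kN·m (hogging).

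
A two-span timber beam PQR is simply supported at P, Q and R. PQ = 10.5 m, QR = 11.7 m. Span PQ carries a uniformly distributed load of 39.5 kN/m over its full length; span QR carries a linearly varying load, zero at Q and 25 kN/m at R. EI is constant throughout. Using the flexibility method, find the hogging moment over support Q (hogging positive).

M_Q = 362.7 kN·m

Insert a hinge at Q; M_Q is the redundant, and each span becomes simply supported.
Discontinuity in slope at Q on the released structure — sum the simple-span end rotations:
  span PQ: UDL 39.5: wL³/(24EI) = 1905/EI
  span QR: triangular load, peak 25: 7w₀L³/(360EI) = 778.6/EI
  relative rotation θ_0 = (1905 + 778.6)/EI = 2684/EI
A unit hogging moment at Q produces rotation L₁/(3EI) + L₂/(3EI) = 7.4/EI.
Slope continuity at Q: θ_0 = M_Q·7.4/EI, so M_Q = 2684/7.4 = 362.7 kN·m (hogging).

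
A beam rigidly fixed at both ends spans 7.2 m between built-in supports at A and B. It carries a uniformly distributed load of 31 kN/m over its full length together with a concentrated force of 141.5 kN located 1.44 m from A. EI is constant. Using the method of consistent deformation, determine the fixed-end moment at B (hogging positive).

M_B = 166.5 kN·m

Take the two fixed-end moments M_A, M_B as redundants; the released structure is the simple span AB.
On the primary (simply-supported) span, the end slopes from the loading are:
  at A: UDL 31: wL³/(24EI) = 482.1/EI
  at B: UDL 31: wL³/(24EI) = 482.1/EI
  at A: point load 141.5 at a = 1.44: Pab(L + b)/(6LEI) = 352.1/EI
  at B: point load 141.5 at a = 1.44: Pab(L + a)/(6LEI) = 234.7/EI
  θ_A0 = 834.2/EI,  θ_B0 = 716.8/EI
Flexibility coefficients: a unit moment at one end gives L/(3EI) there and L/(6EI) at the far end, so f₁₁ = f₂₂ = 2.4/EI and f₁₂ = f₂₁ = 1.2/EI.
Compatibility — zero rotation at each built-in end:
  2.4 M_A + 1.2 M_B = 834.2
  1.2 M_A + 2.4 M_B = 716.8
Solving the pair gives M_A = 264.3 kN·m and M_B = 166.5 kN·m (hogging).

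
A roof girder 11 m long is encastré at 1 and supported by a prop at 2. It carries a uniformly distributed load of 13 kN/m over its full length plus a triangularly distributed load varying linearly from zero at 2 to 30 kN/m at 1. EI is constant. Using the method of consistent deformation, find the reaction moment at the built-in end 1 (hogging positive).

Release the roller at 2. Primary structure: cantilever fixed at 1.
Primary-structure tip deflection at 2 by superposition:
  UDL 13: wL⁴/(8EI) = 23792/EI
  triangular load, peak 30 at the fixed end: w₀L⁴/(30EI) = 14641/EI
  δ_0 = 38433/EI
Flexibility coefficient — unit upward force at 2: δ_{22} = L³/(3EI) = 443.7/EI.
Compatibility at 2: δ_0 − R_2·δ_{22} = 0, so R_2 = 38433/443.7 = 86.62 kN.
Moment equilibrium about 1: M_1 = Σ(load moments about 1) − R_2·L = 1392 − 86.62×11 = 438.6 kN·m.

M_1 = 438.6 kN·m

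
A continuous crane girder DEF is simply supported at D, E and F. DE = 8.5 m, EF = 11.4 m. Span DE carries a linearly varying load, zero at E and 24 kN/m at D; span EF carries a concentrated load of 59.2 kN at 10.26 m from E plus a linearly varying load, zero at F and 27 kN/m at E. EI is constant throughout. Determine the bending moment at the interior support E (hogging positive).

M_E = 196.4 kN·m

Take M_E as the redundant. Released structure: two simple spans DE and EF with a hinge at E.
Discontinuity in slope at E on the released structure — sum the simple-span end rotations:
  span DE: triangular load, peak 24: 7w₀L³/(360EI) = 286.6/EI
  span EF: point load 59.2 at a = 10.26: Pab(L + b)/(6LEI) = 126.9/EI
  span EF: triangular load, peak 27: w₀L³/(45EI) = 888.9/EI
  relative rotation θ_0 = (286.6 + 1016)/EI = 1302/EI
A unit hogging moment at E produces rotation L₁/(3EI) + L₂/(3EI) = 6.633/EI.
Compatibility: M_E·(L₁+L₂)/(3EI) = θ_0, giving M_E = 196.4 kN·m (hogging).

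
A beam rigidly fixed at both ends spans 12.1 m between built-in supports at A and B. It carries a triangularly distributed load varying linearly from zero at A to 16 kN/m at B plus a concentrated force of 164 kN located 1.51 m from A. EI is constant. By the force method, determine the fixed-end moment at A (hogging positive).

Release both end moments; the primary structure is a simply-supported span AB with redundants M_A and M_B.
On the primary (simply-supported) span, the end slopes from the loading are:
  at A: triangular load, peak 16: 7w₀L³/(360EI) = 551.2/EI
  at B: triangular load, peak 16: w₀L³/(45EI) = 629.9/EI
  at A: point load 164 at a = 1.51: Pab(L + b)/(6LEI) = 819.6/EI
  at B: point load 164 at a = 1.51: Pab(L + a)/(6LEI) = 491.6/EI
  θ_A0 = 1371/EI,  θ_B0 = 1122/EI
Flexibility coefficients: a unit moment at one end gives L/(3EI) there and L/(6EI) at the far end, so f₁₁ = f₂₂ = 4.033/EI and f₁₂ = f₂₁ = 2.017/EI.
Compatibility — zero rotation at each built-in end:
  4.033 M_A + 2.017 M_B = 1371
  2.017 M_A + 4.033 M_B = 1122
Solving the pair gives M_A = 267.8 kN·m and M_B = 144.2 kN·m (hogging).

M_A = 267.8 kN·m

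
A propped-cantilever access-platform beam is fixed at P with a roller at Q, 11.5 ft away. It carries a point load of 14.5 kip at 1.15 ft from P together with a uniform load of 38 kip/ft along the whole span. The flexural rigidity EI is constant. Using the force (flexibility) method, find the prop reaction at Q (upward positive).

R_Q = 164.1 kip

Release the roller at Q. Primary structure: cantilever fixed at P.
Primary-structure tip deflection at Q by superposition:
  point load 14.5 at a = 1.15: Pa²(3L − a)/(6EI) = 106.6/EI
  UDL 38: wL⁴/(8EI) = 83078/EI
  δ_0 = 83184/EI
Flexibility coefficient — unit upward force at Q: δ_{QQ} = L³/(3EI) = 507/EI.
Compatibility at Q: δ_0 − R_Q·δ_{QQ} = 0, so R_Q = 83184/507 = 164.1 kip.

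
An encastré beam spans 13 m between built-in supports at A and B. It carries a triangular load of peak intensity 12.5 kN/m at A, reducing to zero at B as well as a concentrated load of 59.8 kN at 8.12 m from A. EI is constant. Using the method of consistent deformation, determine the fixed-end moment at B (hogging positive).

Take the two fixed-end moments M_A, M_B as redundants; the released structure is the simple span AB.
On the primary (simply-supported) span, the end slopes from the loading are:
  at A: triangular load, peak 12.5: w₀L³/(45EI) = 610.3/EI
  at B: triangular load, peak 12.5: 7w₀L³/(360EI) = 534/EI
  at A: point load 59.8 at a = 8.12: Pab(L + b)/(6LEI) = 543.2/EI
  at B: point load 59.8 at a = 8.12: Pab(L + a)/(6LEI) = 641.6/EI
  θ_A0 = 1153/EI,  θ_B0 = 1176/EI
Flexibility coefficients: a unit moment at one end gives L/(3EI) there and L/(6EI) at the far end, so f₁₁ = f₂₂ = 4.333/EI and f₁₂ = f₂₁ = 2.167/EI.
Compatibility — zero rotation at each built-in end:
  4.333 M_A + 2.167 M_B = 1153
  2.167 M_A + 4.333 M_B = 1176
Solving the pair gives M_A = 174 kN·m and M_B = 184.3 kN·m (hogging).

M_B = 184.3 kN·m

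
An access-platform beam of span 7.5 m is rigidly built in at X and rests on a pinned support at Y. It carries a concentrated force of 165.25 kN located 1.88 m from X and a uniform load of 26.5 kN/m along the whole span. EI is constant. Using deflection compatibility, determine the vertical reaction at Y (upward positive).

R_Y = 88.8 kN

Choose R_Y as the redundant. The primary structure is the cantilever fixed at X.
Primary-structure tip deflection at Y by superposition:
  point load 165.25 at a = 1.88: Pa²(3L − a)/(6EI) = 2007/EI
  UDL 26.5: wL⁴/(8EI) = 10481/EI
  δ_0 = 12488/EI
Tip deflection under a unit load at Y: L³/(3EI) = 140.6/EI.
The prop prevents deflection at Y: R_Y = δ_0/δ_{YY} = 12488/140.6 = 88.8 kN.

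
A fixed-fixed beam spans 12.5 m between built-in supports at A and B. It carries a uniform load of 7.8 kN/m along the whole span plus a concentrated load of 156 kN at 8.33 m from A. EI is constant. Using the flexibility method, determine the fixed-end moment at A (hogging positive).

M_A = 246.2 kN·m

Take the two fixed-end moments M_A, M_B as redundants; the released structure is the simple span AB.
Simple-span end rotations at A and B under the given loads:
  at A: UDL 7.8: wL³/(24EI) = 634.8/EI
  at B: UDL 7.8: wL³/(24EI) = 634.8/EI
  at A: point load 156 at a = 8.33: Pab(L + b)/(6LEI) = 1204/EI
  at B: point load 156 at a = 8.33: Pab(L + a)/(6LEI) = 1505/EI
  θ_A0 = 1839/EI,  θ_B0 = 2140/EI
Flexibility coefficients: a unit moment at one end gives L/(3EI) there and L/(6EI) at the far end, so f₁₁ = f₂₂ = 4.167/EI and f₁₂ = f₂₁ = 2.083/EI.
Compatibility — zero rotation at each built-in end:
  4.167 M_A + 2.083 M_B = 1839
  2.083 M_A + 4.167 M_B = 2140
Solving the pair gives M_A = 246.2 kN·m and M_B = 390.5 kN·m (hogging).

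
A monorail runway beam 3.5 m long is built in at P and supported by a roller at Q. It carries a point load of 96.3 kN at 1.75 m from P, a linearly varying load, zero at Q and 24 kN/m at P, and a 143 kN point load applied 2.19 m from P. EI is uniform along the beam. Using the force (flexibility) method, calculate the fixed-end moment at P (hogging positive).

Remove the prop at Q; the released (primary) structure is a cantilever built in at P.
Deflection at Q on the released cantilever, summing each load's contribution:
  point load 96.3 at a = 1.75: Pa²(3L − a)/(6EI) = 430.1/EI
  triangular load, peak 24 at the fixed end: w₀L⁴/(30EI) = 120/EI
  point load 143 at a = 2.19: Pa²(3L − a)/(6EI) = 949.9/EI
  δ_0 = 1500/EI
Tip deflection under a unit load at Q: L³/(3EI) = 14.29/EI.
The prop prevents deflection at Q: R_Q = δ_0/δ_{QQ} = 1500/14.29 = 105 kN.
Moment equilibrium about P: M_P = Σ(load moments about P) − R_Q·L = 530.7 − 105×3.5 = 163.3 kN·m.

M_P = 163.3 kN·m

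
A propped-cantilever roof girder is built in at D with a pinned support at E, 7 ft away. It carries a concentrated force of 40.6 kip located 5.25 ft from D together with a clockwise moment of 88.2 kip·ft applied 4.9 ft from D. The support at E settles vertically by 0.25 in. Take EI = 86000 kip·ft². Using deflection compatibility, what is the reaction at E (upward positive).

R_E = 27.22 kip

Take the reaction at E as the redundant and release it; the primary structure is a cantilever fixed at D.
Downward deflection at the released point E due to the loads:
  point load 40.6 at a = 5.25: Pa²(3L − a)/(6EI) = 2937/EI
  clockwise couple 88.2 at a = 4.9: M₀a(2L − a)/(2EI) = 1966/EI
  δ_0 = 4904/EI
Tip deflection under a unit load at E: L³/(3EI) = 114.3/EI.
With EI = 86000 kip·ft²: δ_0 = 0.057022 ft and δ_{EE} = 0.001329 ft/kip.
Compatibility — the beam at E must follow the support down by 0.02083 ft: δ_0 − R_E·δ_{EE} = 0.02083, so R_E = (0.057022 − 0.02083)/0.001329 = 27.22 kip.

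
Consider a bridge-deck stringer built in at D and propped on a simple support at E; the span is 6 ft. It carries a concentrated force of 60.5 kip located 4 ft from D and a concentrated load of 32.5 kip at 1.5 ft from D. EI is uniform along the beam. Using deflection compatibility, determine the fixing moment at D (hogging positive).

M_D = 85.77 kip·ft

Remove the prop at E; the released (primary) structure is a cantilever built in at D.
Downward deflection at the released point E due to the loads:
  point load 60.5 at a = 4: Pa²(3L − a)/(6EI) = 2259/EI
  point load 32.5 at a = 1.5: Pa²(3L − a)/(6EI) = 201.1/EI
  δ_0 = 2460/EI
Tip deflection under a unit load at E: L³/(3EI) = 72/EI.
The prop prevents deflection at E: R_E = δ_0/δ_{EE} = 2460/72 = 34.16 kip.
Moment equilibrium about D: M_D = Σ(load moments about D) − R_E·L = 290.8 − 34.16×6 = 85.77 kip·ft.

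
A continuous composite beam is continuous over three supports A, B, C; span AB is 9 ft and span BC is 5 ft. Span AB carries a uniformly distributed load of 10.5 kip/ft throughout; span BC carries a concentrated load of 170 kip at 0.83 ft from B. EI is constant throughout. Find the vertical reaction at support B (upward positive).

R_B = 222.3 kip

Release continuity at B by inserting a hinge; the redundant is the internal moment M_B. The primary structure is two simply-supported spans AB and BC.
Discontinuity in slope at B on the released structure — sum the simple-span end rotations:
  span AB: UDL 10.5: wL³/(24EI) = 318.9/EI
  span BC: point load 170 at a = 0.83: Pab(L + b)/(6LEI) = 179.9/EI
  relative rotation θ_0 = (318.9 + 179.9)/EI = 498.8/EI
A unit hogging moment at B produces rotation L₁/(3EI) + L₂/(3EI) = 4.667/EI.
Slope continuity at B: θ_0 = M_B·4.667/EI, so M_B = 498.8/4.667 = 106.9 kip·ft (hogging).
Span AB, ΣM about A with M_B applied at B: R_B^{AB}·9 = 425.2 + 106.9, so R_B^{AB} = 59.13 kip and R_A = 94.5 − 59.13 = 35.37 kip.
Span BC, ΣM about C: R_B^{BC}·5 = 708.9 + 106.9, so R_B^{BC} = 163.2 kip and R_C = 170 − 163.2 = 6.843 kip.
R_B = 59.13 + 163.2 = 222.3 kip.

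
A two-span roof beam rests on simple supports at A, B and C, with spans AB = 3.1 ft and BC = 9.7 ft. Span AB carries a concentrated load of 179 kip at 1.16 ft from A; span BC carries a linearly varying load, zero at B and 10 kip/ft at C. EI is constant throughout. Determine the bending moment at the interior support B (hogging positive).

M_B = 63.22 kip·ft

Take M_B as the redundant. Released structure: two simple spans AB and BC with a hinge at B.
Discontinuity in slope at B on the released structure — sum the simple-span end rotations:
  span AB: point load 179 at a = 1.16: Pab(L + a)/(6LEI) = 92.26/EI
  span BC: triangular load, peak 10: 7w₀L³/(360EI) = 177.5/EI
  relative rotation θ_0 = (92.26 + 177.5)/EI = 269.7/EI
A unit hogging moment at B produces rotation L₁/(3EI) + L₂/(3EI) = 4.267/EI.
Slope continuity at B: θ_0 = M_B·4.267/EI, so M_B = 269.7/4.267 = 63.22 kip·ft (hogging).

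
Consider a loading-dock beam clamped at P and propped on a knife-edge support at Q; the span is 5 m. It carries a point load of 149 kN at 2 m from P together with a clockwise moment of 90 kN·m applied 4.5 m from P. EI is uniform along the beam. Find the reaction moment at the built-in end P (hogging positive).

M_P = 99.39 kN·m

Release the roller at Q. Primary structure: cantilever fixed at P.
Free-end deflection of the primary structure under the applied loading (downward +):
  point load 149 at a = 2: Pa²(3L − a)/(6EI) = 1291/EI
  clockwise couple 90 at a = 4.5: M₀a(2L − a)/(2EI) = 1114/EI
  δ_0 = 2405/EI
Flexibility coefficient — unit upward force at Q: δ_{QQ} = L³/(3EI) = 41.67/EI.
The prop prevents deflection at Q: R_Q = δ_0/δ_{QQ} = 2405/41.67 = 57.72 kN.
Moment equilibrium about P: M_P = Σ(load moments about P) − R_Q·L = 388 − 57.72×5 = 99.39 kN·m.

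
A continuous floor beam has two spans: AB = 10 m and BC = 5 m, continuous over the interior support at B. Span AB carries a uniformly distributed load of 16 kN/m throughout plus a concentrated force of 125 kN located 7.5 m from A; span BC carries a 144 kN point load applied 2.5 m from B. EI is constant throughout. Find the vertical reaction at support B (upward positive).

Take M_B as the redundant. Released structure: two simple spans AB and BC with a hinge at B.
Discontinuity in slope at B on the released structure — sum the simple-span end rotations:
  span AB: UDL 16: wL³/(24EI) = 666.7/EI
  span AB: point load 125 at a = 7.5: Pab(L + a)/(6LEI) = 683.6/EI
  span BC: point load 144 at a = 2.5: Pab(L + b)/(6LEI) = 225/EI
  relative rotation θ_0 = (1350 + 225)/EI = 1575/EI
A unit hogging moment at B produces rotation L₁/(3EI) + L₂/(3EI) = 5/EI.
Slope continuity at B: θ_0 = M_B·5/EI, so M_B = 1575/5 = 315.1 kN·m (hogging).
Span AB, ΣM about A with M_B applied at B: R_B^{AB}·10 = 1738 + 315.1, so R_B^{AB} = 205.3 kN and R_A = 285 − 205.3 = 79.74 kN.
Span BC, ΣM about C: R_B^{BC}·5 = 360 + 315.1, so R_B^{BC} = 135 kN and R_C = 144 − 135 = 8.99 kN.
R_B = 205.3 + 135 = 340.3 kN.

R_B = 340.3 kN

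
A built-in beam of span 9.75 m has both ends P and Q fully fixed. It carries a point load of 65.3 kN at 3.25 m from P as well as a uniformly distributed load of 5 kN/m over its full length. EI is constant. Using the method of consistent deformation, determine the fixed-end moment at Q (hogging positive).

M_Q = 86.77 kN·m

Release both end moments; the primary structure is a simply-supported span PQ with redundants M_P and M_Q.
On the primary (simply-supported) span, the end slopes from the loading are:
  at P: point load 65.3 at a = 3.25: Pab(L + b)/(6LEI) = 383.2/EI
  at Q: point load 65.3 at a = 3.25: Pab(L + a)/(6LEI) = 306.5/EI
  at P: UDL 5: wL³/(24EI) = 193.1/EI
  at Q: UDL 5: wL³/(24EI) = 193.1/EI
  θ_P0 = 576.3/EI,  θ_Q0 = 499.6/EI
Flexibility coefficients: a unit moment at one end gives L/(3EI) there and L/(6EI) at the far end, so f₁₁ = f₂₂ = 3.25/EI and f₁₂ = f₂₁ = 1.625/EI.
Compatibility — zero rotation at each built-in end:
  3.25 M_P + 1.625 M_Q = 576.3
  1.625 M_P + 3.25 M_Q = 499.6
Solving the pair gives M_P = 133.9 kN·m and M_Q = 86.77 kN·m (hogging).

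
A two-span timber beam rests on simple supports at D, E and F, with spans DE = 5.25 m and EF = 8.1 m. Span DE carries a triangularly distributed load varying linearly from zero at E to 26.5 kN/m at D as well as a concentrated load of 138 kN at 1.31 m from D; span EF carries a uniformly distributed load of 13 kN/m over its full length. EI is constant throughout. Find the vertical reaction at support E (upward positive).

R_E = 146.3 kN

Take M_E as the redundant. Released structure: two simple spans DE and EF with a hinge at E.
Discontinuity in slope at E on the released structure — sum the simple-span end rotations:
  span DE: triangular load, peak 26.5: 7w₀L³/(360EI) = 74.56/EI
  span DE: point load 138 at a = 1.31: Pab(L + a)/(6LEI) = 148.3/EI
  span EF: UDL 13: wL³/(24EI) = 287.9/EI
  relative rotation θ_0 = (222.9 + 287.9)/EI = 510.8/EI
A unit hogging moment at E produces rotation L₁/(3EI) + L₂/(3EI) = 4.45/EI.
Slope continuity at E: θ_0 = M_E·4.45/EI, so M_E = 510.8/4.45 = 114.8 kN·m (hogging).
Span DE, ΣM about D with M_E applied at E: R_E^{DE}·5.25 = 302.5 + 114.8, so R_E^{DE} = 79.48 kN and R_D = 207.6 − 79.48 = 128.1 kN.
Span EF, ΣM about F: R_E^{EF}·8.1 = 426.5 + 114.8, so R_E^{EF} = 66.82 kN and R_F = 105.3 − 66.82 = 38.48 kN.
R_E = 79.48 + 66.82 = 146.3 kN.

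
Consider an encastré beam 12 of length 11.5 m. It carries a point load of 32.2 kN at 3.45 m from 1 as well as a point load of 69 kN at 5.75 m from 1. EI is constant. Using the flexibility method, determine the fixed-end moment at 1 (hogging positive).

M_1 = 153.6 kN·m

Take the two fixed-end moments M_1, M_2 as redundants; the released structure is the simple span 12.
Simple-span end rotations at 1 and 2 under the given loads:
  at 1: point load 32.2 at a = 3.45: Pab(L + b)/(6LEI) = 253.4/EI
  at 2: point load 32.2 at a = 3.45: Pab(L + a)/(6LEI) = 193.8/EI
  at 1: point load 69 at a = 5.75: Pab(L + b)/(6LEI) = 570.3/EI
  at 2: point load 69 at a = 5.75: Pab(L + a)/(6LEI) = 570.3/EI
  θ_10 = 823.7/EI,  θ_20 = 764.1/EI
Flexibility coefficients: a unit moment at one end gives L/(3EI) there and L/(6EI) at the far end, so f₁₁ = f₂₂ = 3.833/EI and f₁₂ = f₂₁ = 1.917/EI.
Compatibility — zero rotation at each built-in end:
  3.833 M_1 + 1.917 M_2 = 823.7
  1.917 M_1 + 3.833 M_2 = 764.1
Solving the pair gives M_1 = 153.6 kN·m and M_2 = 122.5 kN·m (hogging).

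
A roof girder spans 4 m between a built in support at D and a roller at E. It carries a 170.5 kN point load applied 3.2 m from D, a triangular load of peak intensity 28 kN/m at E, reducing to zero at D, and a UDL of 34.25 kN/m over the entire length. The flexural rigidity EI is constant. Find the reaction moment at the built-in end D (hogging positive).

M_D = 160.1 kN·m

Remove the prop at E; the released (primary) structure is a cantilever built in at D.
Free-end deflection of the primary structure under the applied loading (downward +):
  point load 170.5 at a = 3.2: Pa²(3L − a)/(6EI) = 2561/EI
  triangular load, peak 28 at the free end: 11w₀L⁴/(120EI) = 657.1/EI
  UDL 34.25: wL⁴/(8EI) = 1096/EI
  δ_0 = 4314/EI
Tip deflection under a unit load at E: L³/(3EI) = 21.33/EI.
The prop prevents deflection at E: R_E = δ_0/δ_{EE} = 4314/21.33 = 202.2 kN.
Moment equilibrium about D: M_D = Σ(load moments about D) − R_E·L = 968.9 − 202.2×4 = 160.1 kN·m.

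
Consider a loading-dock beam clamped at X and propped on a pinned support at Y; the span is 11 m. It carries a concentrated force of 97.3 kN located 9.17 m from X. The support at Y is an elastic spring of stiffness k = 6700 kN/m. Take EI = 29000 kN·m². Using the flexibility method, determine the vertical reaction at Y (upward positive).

Remove the prop at Y; the released (primary) structure is a cantilever built in at X.
Downward deflection at the released point Y due to the loads:
  point load 97.3 at a = 9.17: Pa²(3L − a)/(6EI) = 32496/EI
Tip deflection under a unit load at Y: L³/(3EI) = 443.7/EI.
With EI = 29000 kN·m²: δ_0 = 1.1205 m and δ_{YY} = 0.015299 m/kN.
Compatibility — the spring shortens by R_Y/k under the reaction it provides: δ_0 − R_Y·δ_{YY} = R_Y/k. With 1/k = 0.000149 m/kN, R_Y = δ_0 / (δ_{YY} + 1/k) = 1.1205 / (0.015299 + 0.000149) = 72.54 kN.

R_Y = 72.54 kN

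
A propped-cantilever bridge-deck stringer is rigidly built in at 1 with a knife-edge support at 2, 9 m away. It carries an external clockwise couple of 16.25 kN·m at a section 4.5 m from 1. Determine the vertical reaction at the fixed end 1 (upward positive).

R_1 = -2.031 kN

Take the reaction at 2 as the redundant and release it; the primary structure is a cantilever fixed at 1.
Deflection at 2 on the released cantilever, summing each load's contribution:
  clockwise couple 16.25 at a = 4.5: M₀a(2L − a)/(2EI) = 493.6/EI
Tip deflection under a unit load at 2: L³/(3EI) = 243/EI.
The prop prevents deflection at 2: R_2 = δ_0/δ_{22} = 493.6/243 = 2.031 kN.
Vertical equilibrium: R_1 = ΣP − R_2 = 0 − 2.031 = -2.031 kN.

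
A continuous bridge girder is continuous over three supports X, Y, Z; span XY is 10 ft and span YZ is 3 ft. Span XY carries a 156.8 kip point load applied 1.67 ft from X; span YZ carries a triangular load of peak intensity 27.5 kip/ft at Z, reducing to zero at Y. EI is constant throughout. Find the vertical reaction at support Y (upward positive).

R_Y = 83.8 kip

Release continuity at Y by inserting a hinge; the redundant is the internal moment M_Y. The primary structure is two simply-supported spans XY and YZ.
Discontinuity in slope at Y on the released structure — sum the simple-span end rotations:
  span XY: point load 156.8 at a = 1.67: Pab(L + a)/(6LEI) = 424.3/EI
  span YZ: triangular load, peak 27.5: 7w₀L³/(360EI) = 14.44/EI
  relative rotation θ_0 = (424.3 + 14.44)/EI = 438.7/EI
A unit hogging moment at Y produces rotation L₁/(3EI) + L₂/(3EI) = 4.333/EI.
Slope continuity at Y: θ_0 = M_Y·4.333/EI, so M_Y = 438.7/4.333 = 101.2 kip·ft (hogging).
Span XY, ΣM about X with M_Y applied at Y: R_Y^{XY}·10 = 261.9 + 101.2, so R_Y^{XY} = 36.31 kip and R_X = 156.8 − 36.31 = 120.5 kip.
Span YZ, ΣM about Z: R_Y^{YZ}·3 = 41.25 + 101.2, so R_Y^{YZ} = 47.5 kip and R_Z = 41.25 − 47.5 = -6.246 kip.
R_Y = 36.31 + 47.5 = 83.8 kip.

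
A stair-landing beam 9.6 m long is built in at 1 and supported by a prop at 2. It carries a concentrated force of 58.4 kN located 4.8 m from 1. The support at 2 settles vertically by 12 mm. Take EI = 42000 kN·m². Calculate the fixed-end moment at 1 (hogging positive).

Remove the prop at 2; the released (primary) structure is a cantilever built in at 1.
Downward deflection at the released point 2 due to the loads:
  point load 58.4 at a = 4.8: Pa²(3L − a)/(6EI) = 5382/EI
Flexibility coefficient — unit upward force at 2: δ_{22} = L³/(3EI) = 294.9/EI.
With EI = 42000 kN·m²: δ_0 = 0.12815 m and δ_{22} = 0.007022 m/kN.
Compatibility — the beam at 2 must follow the support down by 0.012 m: δ_0 − R_2·δ_{22} = 0.012, so R_2 = (0.12815 − 0.012)/0.007022 = 16.54 kN.
Moment equilibrium about 1: M_1 = Σ(load moments about 1) − R_2·L = 280.3 − 16.54×9.6 = 121.5 kN·m.

M_1 = 121.5 kN·m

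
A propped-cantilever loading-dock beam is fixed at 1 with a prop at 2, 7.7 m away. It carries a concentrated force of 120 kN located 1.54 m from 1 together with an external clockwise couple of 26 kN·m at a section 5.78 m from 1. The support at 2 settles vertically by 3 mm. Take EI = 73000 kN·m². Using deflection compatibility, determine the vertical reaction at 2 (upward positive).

Release the roller at 2. Primary structure: cantilever fixed at 1.
Deflection at 2 on the released cantilever, summing each load's contribution:
  point load 120 at a = 1.54: Pa²(3L − a)/(6EI) = 1023/EI
  clockwise couple 26 at a = 5.78: M₀a(2L − a)/(2EI) = 722.8/EI
  δ_0 = 1745/EI
Tip deflection under a unit load at 2: L³/(3EI) = 152.2/EI.
With EI = 73000 kN·m²: δ_0 = 0.023911 m and δ_{22} = 0.002085 m/kN.
Compatibility — the beam at 2 must follow the support down by 0.003 m: δ_0 − R_2·δ_{22} = 0.003, so R_2 = (0.023911 − 0.003)/0.002085 = 10.03 kN.

R_2 = 10.03 kN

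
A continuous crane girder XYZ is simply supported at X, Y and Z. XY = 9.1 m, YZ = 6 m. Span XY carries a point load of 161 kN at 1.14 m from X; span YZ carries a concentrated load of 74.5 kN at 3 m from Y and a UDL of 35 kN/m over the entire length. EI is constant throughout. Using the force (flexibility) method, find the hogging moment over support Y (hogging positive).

Insert a hinge at Y; M_Y is the redundant, and each span becomes simply supported.
Discontinuity in slope at Y on the released structure — sum the simple-span end rotations:
  span XY: point load 161 at a = 1.14: Pab(L + a)/(6LEI) = 274/EI
  span YZ: point load 74.5 at a = 3: Pab(L + b)/(6LEI) = 167.6/EI
  span YZ: UDL 35: wL³/(24EI) = 315/EI
  relative rotation θ_0 = (274 + 482.6)/EI = 756.6/EI
A unit hogging moment at Y produces rotation L₁/(3EI) + L₂/(3EI) = 5.033/EI.
Compatibility: M_Y·(L₁+L₂)/(3EI) = θ_0, giving M_Y = 150.3 kN·m (hogging).

M_Y = 150.3 kN·m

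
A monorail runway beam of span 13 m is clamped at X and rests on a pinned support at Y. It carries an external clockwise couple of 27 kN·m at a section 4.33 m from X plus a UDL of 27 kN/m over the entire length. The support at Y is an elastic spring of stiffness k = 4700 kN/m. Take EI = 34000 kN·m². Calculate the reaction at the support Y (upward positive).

Choose R_Y as the redundant. The primary structure is the cantilever fixed at X.
Primary-structure tip deflection at Y by superposition:
  clockwise couple 27 at a = 4.33: M₀a(2L − a)/(2EI) = 1267/EI
  UDL 27: wL⁴/(8EI) = 96393/EI
  δ_0 = 97660/EI
Tip deflection under a unit load at Y: L³/(3EI) = 732.3/EI.
With EI = 34000 kN·m²: δ_0 = 2.8724 m and δ_{YY} = 0.021539 m/kN.
Compatibility — the spring shortens by R_Y/k under the reaction it provides: δ_0 − R_Y·δ_{YY} = R_Y/k. With 1/k = 0.000213 m/kN, R_Y = δ_0 / (δ_{YY} + 1/k) = 2.8724 / (0.021539 + 0.000213) = 132.1 kN.

R_Y = 132.1 kN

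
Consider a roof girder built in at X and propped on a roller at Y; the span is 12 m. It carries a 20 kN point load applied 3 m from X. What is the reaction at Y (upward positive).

R_Y = 1.719 kN

Remove the prop at Y; the released (primary) structure is a cantilever built in at X.
Primary-structure tip deflection at Y by superposition:
  point load 20 at a = 3: Pa²(3L − a)/(6EI) = 990/EI
Flexibility coefficient — unit upward force at Y: δ_{YY} = L³/(3EI) = 576/EI.
Compatibility at Y: δ_0 − R_Y·δ_{YY} = 0, so R_Y = 990/576 = 1.719 kN.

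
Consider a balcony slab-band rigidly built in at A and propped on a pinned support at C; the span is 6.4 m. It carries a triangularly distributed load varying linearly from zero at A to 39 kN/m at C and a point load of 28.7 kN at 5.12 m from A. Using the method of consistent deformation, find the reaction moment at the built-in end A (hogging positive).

Release the roller at C. Primary structure: cantilever fixed at A.
Primary-structure tip deflection at C by superposition:
  triangular load, peak 39 at the free end: 11w₀L⁴/(120EI) = 5998/EI
  point load 28.7 at a = 5.12: Pa²(3L − a)/(6EI) = 1766/EI
  δ_0 = 7763/EI
Tip deflection under a unit load at C: L³/(3EI) = 87.38/EI.
Compatibility at C: δ_0 − R_C·δ_{CC} = 0, so R_C = 7763/87.38 = 88.84 kN.
Moment equilibrium about A: M_A = Σ(load moments about A) − R_C·L = 679.4 − 88.84×6.4 = 110.8 kN·m.

M_A = 110.8 kN·m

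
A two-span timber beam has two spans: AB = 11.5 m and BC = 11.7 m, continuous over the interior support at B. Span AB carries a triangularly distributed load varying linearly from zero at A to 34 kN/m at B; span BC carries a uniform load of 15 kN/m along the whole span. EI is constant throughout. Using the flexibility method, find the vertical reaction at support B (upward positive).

R_B = 266 kN

Take M_B as the redundant. Released structure: two simple spans AB and BC with a hinge at B.
Discontinuity in slope at B on the released structure — sum the simple-span end rotations:
  span AB: triangular load, peak 34: w₀L³/(45EI) = 1149/EI
  span BC: UDL 15: wL³/(24EI) = 1001/EI
  relative rotation θ_0 = (1149 + 1001)/EI = 2150/EI
A unit hogging moment at B produces rotation L₁/(3EI) + L₂/(3EI) = 7.733/EI.
Compatibility: M_B·(L₁+L₂)/(3EI) = θ_0, giving M_B = 278 kN·m (hogging).
Span AB, ΣM about A with M_B applied at B: R_B^{AB}·11.5 = 1499 + 278, so R_B^{AB} = 154.5 kN and R_A = 195.5 − 154.5 = 40.99 kN.
Span BC, ΣM about C: R_B^{BC}·11.7 = 1027 + 278, so R_B^{BC} = 111.5 kN and R_C = 175.5 − 111.5 = 63.99 kN.
R_B = 154.5 + 111.5 = 266 kN.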